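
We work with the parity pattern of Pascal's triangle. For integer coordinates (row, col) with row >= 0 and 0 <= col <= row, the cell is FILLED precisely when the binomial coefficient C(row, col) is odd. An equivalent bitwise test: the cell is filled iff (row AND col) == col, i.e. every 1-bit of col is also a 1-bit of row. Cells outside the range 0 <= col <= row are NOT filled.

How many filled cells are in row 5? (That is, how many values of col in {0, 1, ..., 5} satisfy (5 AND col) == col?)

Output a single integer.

Answer: 4

Derivation:
5 in binary = 101
popcount(5) = number of 1-bits in 101 = 2
A col c satisfies (5 AND c) == c iff every set bit of c is also set in 5; each of the 2 set bits of 5 can independently be on or off in c.
count = 2^2 = 4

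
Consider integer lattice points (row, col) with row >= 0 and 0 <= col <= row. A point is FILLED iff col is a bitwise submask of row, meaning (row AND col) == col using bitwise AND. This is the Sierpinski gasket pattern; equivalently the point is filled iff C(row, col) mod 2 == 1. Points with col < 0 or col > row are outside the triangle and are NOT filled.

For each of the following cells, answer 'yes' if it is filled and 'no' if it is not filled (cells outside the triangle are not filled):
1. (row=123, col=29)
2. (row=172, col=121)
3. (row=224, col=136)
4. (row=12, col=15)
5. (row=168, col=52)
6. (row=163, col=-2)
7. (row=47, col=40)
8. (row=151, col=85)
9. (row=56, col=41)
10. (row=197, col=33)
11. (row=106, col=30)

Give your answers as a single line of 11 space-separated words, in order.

Answer: no no no no no no yes no no no no

Derivation:
(123,29): row=0b1111011, col=0b11101, row AND col = 0b11001 = 25; 25 != 29 -> empty
(172,121): row=0b10101100, col=0b1111001, row AND col = 0b101000 = 40; 40 != 121 -> empty
(224,136): row=0b11100000, col=0b10001000, row AND col = 0b10000000 = 128; 128 != 136 -> empty
(12,15): col outside [0, 12] -> not filled
(168,52): row=0b10101000, col=0b110100, row AND col = 0b100000 = 32; 32 != 52 -> empty
(163,-2): col outside [0, 163] -> not filled
(47,40): row=0b101111, col=0b101000, row AND col = 0b101000 = 40; 40 == 40 -> filled
(151,85): row=0b10010111, col=0b1010101, row AND col = 0b10101 = 21; 21 != 85 -> empty
(56,41): row=0b111000, col=0b101001, row AND col = 0b101000 = 40; 40 != 41 -> empty
(197,33): row=0b11000101, col=0b100001, row AND col = 0b1 = 1; 1 != 33 -> empty
(106,30): row=0b1101010, col=0b11110, row AND col = 0b1010 = 10; 10 != 30 -> empty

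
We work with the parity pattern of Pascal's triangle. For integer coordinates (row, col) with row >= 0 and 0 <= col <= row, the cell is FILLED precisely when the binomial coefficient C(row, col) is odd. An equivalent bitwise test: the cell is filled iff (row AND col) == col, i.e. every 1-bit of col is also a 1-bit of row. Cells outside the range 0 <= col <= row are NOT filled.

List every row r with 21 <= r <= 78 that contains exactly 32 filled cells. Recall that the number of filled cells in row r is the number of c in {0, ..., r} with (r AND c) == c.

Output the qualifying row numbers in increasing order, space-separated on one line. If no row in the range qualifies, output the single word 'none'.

Row r has 2^popcount(r) filled cells, so we need popcount(r) = log2(32) = 5.
Scan r = 21..78 and keep those with exactly 5 one-bits:
r=21=10101 popcount=3 -> skip
r=22=10110 popcount=3 -> skip
r=23=10111 popcount=4 -> skip
r=24=11000 popcount=2 -> skip
r=25=11001 popcount=3 -> skip
r=26=11010 popcount=3 -> skip
r=27=11011 popcount=4 -> skip
r=28=11100 popcount=3 -> skip
r=29=11101 popcount=4 -> skip
r=30=11110 popcount=4 -> skip
r=31=11111 popcount=5 -> KEEP
r=32=100000 popcount=1 -> skip
r=33=100001 popcount=2 -> skip
r=34=100010 popcount=2 -> skip
r=35=100011 popcount=3 -> skip
r=36=100100 popcount=2 -> skip
r=37=100101 popcount=3 -> skip
r=38=100110 popcount=3 -> skip
r=39=100111 popcount=4 -> skip
r=40=101000 popcount=2 -> skip
r=41=101001 popcount=3 -> skip
r=42=101010 popcount=3 -> skip
r=43=101011 popcount=4 -> skip
r=44=101100 popcount=3 -> skip
r=45=101101 popcount=4 -> skip
r=46=101110 popcount=4 -> skip
r=47=101111 popcount=5 -> KEEP
r=48=110000 popcount=2 -> skip
r=49=110001 popcount=3 -> skip
r=50=110010 popcount=3 -> skip
r=51=110011 popcount=4 -> skip
r=52=110100 popcount=3 -> skip
r=53=110101 popcount=4 -> skip
r=54=110110 popcount=4 -> skip
r=55=110111 popcount=5 -> KEEP
r=56=111000 popcount=3 -> skip
r=57=111001 popcount=4 -> skip
r=58=111010 popcount=4 -> skip
r=59=111011 popcount=5 -> KEEP
r=60=111100 popcount=4 -> skip
r=61=111101 popcount=5 -> KEEP
r=62=111110 popcount=5 -> KEEP
r=63=111111 popcount=6 -> skip
r=64=1000000 popcount=1 -> skip
r=65=1000001 popcount=2 -> skip
r=66=1000010 popcount=2 -> skip
r=67=1000011 popcount=3 -> skip
r=68=1000100 popcount=2 -> skip
r=69=1000101 popcount=3 -> skip
r=70=1000110 popcount=3 -> skip
r=71=1000111 popcount=4 -> skip
r=72=1001000 popcount=2 -> skip
r=73=1001001 popcount=3 -> skip
r=74=1001010 popcount=3 -> skip
r=75=1001011 popcount=4 -> skip
r=76=1001100 popcount=3 -> skip
r=77=1001101 popcount=4 -> skip
r=78=1001110 popcount=4 -> skip
Kept rows: 31 47 55 59 61 62

Answer: 31 47 55 59 61 62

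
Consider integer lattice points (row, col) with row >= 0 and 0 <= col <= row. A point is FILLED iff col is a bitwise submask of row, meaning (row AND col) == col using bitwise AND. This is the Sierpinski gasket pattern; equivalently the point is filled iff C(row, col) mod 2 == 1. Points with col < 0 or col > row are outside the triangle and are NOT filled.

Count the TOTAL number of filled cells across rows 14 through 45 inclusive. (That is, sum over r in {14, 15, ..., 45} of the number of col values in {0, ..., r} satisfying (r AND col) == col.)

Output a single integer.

Answer: 300

Derivation:
r14=1110 pc3: +8 =8
r15=1111 pc4: +16 =24
r16=10000 pc1: +2 =26
r17=10001 pc2: +4 =30
r18=10010 pc2: +4 =34
r19=10011 pc3: +8 =42
r20=10100 pc2: +4 =46
r21=10101 pc3: +8 =54
r22=10110 pc3: +8 =62
r23=10111 pc4: +16 =78
r24=11000 pc2: +4 =82
r25=11001 pc3: +8 =90
r26=11010 pc3: +8 =98
r27=11011 pc4: +16 =114
r28=11100 pc3: +8 =122
r29=11101 pc4: +16 =138
r30=11110 pc4: +16 =154
r31=11111 pc5: +32 =186
r32=100000 pc1: +2 =188
r33=100001 pc2: +4 =192
r34=100010 pc2: +4 =196
r35=100011 pc3: +8 =204
r36=100100 pc2: +4 =208
r37=100101 pc3: +8 =216
r38=100110 pc3: +8 =224
r39=100111 pc4: +16 =240
r40=101000 pc2: +4 =244
r41=101001 pc3: +8 =252
r42=101010 pc3: +8 =260
r43=101011 pc4: +16 =276
r44=101100 pc3: +8 =284
r45=101101 pc4: +16 =300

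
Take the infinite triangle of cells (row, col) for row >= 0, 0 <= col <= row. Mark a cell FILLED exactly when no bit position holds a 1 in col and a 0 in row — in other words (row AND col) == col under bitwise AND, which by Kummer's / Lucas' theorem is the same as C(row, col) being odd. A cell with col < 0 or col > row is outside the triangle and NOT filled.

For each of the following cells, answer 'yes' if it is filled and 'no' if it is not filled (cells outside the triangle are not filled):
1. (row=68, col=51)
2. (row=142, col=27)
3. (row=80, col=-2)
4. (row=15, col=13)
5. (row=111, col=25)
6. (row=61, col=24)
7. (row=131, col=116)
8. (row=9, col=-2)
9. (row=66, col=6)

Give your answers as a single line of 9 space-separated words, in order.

Answer: no no no yes no yes no no no

Derivation:
(68,51): row=0b1000100, col=0b110011, row AND col = 0b0 = 0; 0 != 51 -> empty
(142,27): row=0b10001110, col=0b11011, row AND col = 0b1010 = 10; 10 != 27 -> empty
(80,-2): col outside [0, 80] -> not filled
(15,13): row=0b1111, col=0b1101, row AND col = 0b1101 = 13; 13 == 13 -> filled
(111,25): row=0b1101111, col=0b11001, row AND col = 0b1001 = 9; 9 != 25 -> empty
(61,24): row=0b111101, col=0b11000, row AND col = 0b11000 = 24; 24 == 24 -> filled
(131,116): row=0b10000011, col=0b1110100, row AND col = 0b0 = 0; 0 != 116 -> empty
(9,-2): col outside [0, 9] -> not filled
(66,6): row=0b1000010, col=0b110, row AND col = 0b10 = 2; 2 != 6 -> empty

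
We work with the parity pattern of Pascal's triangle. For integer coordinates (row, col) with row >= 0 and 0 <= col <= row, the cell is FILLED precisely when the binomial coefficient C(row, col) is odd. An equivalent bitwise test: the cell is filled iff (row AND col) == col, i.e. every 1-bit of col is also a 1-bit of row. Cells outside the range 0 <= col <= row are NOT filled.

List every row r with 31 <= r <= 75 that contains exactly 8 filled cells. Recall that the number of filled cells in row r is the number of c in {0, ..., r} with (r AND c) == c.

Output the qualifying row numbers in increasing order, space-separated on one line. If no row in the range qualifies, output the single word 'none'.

Row r has 2^popcount(r) filled cells, so we need popcount(r) = log2(8) = 3.
Scan r = 31..75 and keep those with exactly 3 one-bits:
r=31=11111 popcount=5 -> skip
r=32=100000 popcount=1 -> skip
r=33=100001 popcount=2 -> skip
r=34=100010 popcount=2 -> skip
r=35=100011 popcount=3 -> KEEP
r=36=100100 popcount=2 -> skip
r=37=100101 popcount=3 -> KEEP
r=38=100110 popcount=3 -> KEEP
r=39=100111 popcount=4 -> skip
r=40=101000 popcount=2 -> skip
r=41=101001 popcount=3 -> KEEP
r=42=101010 popcount=3 -> KEEP
r=43=101011 popcount=4 -> skip
r=44=101100 popcount=3 -> KEEP
r=45=101101 popcount=4 -> skip
r=46=101110 popcount=4 -> skip
r=47=101111 popcount=5 -> skip
r=48=110000 popcount=2 -> skip
r=49=110001 popcount=3 -> KEEP
r=50=110010 popcount=3 -> KEEP
r=51=110011 popcount=4 -> skip
r=52=110100 popcount=3 -> KEEP
r=53=110101 popcount=4 -> skip
r=54=110110 popcount=4 -> skip
r=55=110111 popcount=5 -> skip
r=56=111000 popcount=3 -> KEEP
r=57=111001 popcount=4 -> skip
r=58=111010 popcount=4 -> skip
r=59=111011 popcount=5 -> skip
r=60=111100 popcount=4 -> skip
r=61=111101 popcount=5 -> skip
r=62=111110 popcount=5 -> skip
r=63=111111 popcount=6 -> skip
r=64=1000000 popcount=1 -> skip
r=65=1000001 popcount=2 -> skip
r=66=1000010 popcount=2 -> skip
r=67=1000011 popcount=3 -> KEEP
r=68=1000100 popcount=2 -> skip
r=69=1000101 popcount=3 -> KEEP
r=70=1000110 popcount=3 -> KEEP
r=71=1000111 popcount=4 -> skip
r=72=1001000 popcount=2 -> skip
r=73=1001001 popcount=3 -> KEEP
r=74=1001010 popcount=3 -> KEEP
r=75=1001011 popcount=4 -> skip
Kept rows: 35 37 38 41 42 44 49 50 52 56 67 69 70 73 74

Answer: 35 37 38 41 42 44 49 50 52 56 67 69 70 73 74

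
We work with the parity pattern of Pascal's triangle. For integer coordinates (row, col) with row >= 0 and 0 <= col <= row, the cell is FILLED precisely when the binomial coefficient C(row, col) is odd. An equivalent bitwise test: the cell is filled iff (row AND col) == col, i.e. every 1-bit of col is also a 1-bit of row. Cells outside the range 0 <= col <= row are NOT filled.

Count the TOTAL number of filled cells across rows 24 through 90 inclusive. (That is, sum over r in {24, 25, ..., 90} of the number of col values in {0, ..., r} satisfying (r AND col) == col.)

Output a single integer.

r24=11000 pc2: +4 =4
r25=11001 pc3: +8 =12
r26=11010 pc3: +8 =20
r27=11011 pc4: +16 =36
r28=11100 pc3: +8 =44
r29=11101 pc4: +16 =60
r30=11110 pc4: +16 =76
r31=11111 pc5: +32 =108
r32=100000 pc1: +2 =110
r33=100001 pc2: +4 =114
r34=100010 pc2: +4 =118
r35=100011 pc3: +8 =126
r36=100100 pc2: +4 =130
r37=100101 pc3: +8 =138
r38=100110 pc3: +8 =146
r39=100111 pc4: +16 =162
r40=101000 pc2: +4 =166
r41=101001 pc3: +8 =174
r42=101010 pc3: +8 =182
r43=101011 pc4: +16 =198
r44=101100 pc3: +8 =206
r45=101101 pc4: +16 =222
r46=101110 pc4: +16 =238
r47=101111 pc5: +32 =270
r48=110000 pc2: +4 =274
r49=110001 pc3: +8 =282
r50=110010 pc3: +8 =290
r51=110011 pc4: +16 =306
r52=110100 pc3: +8 =314
r53=110101 pc4: +16 =330
r54=110110 pc4: +16 =346
r55=110111 pc5: +32 =378
r56=111000 pc3: +8 =386
r57=111001 pc4: +16 =402
r58=111010 pc4: +16 =418
r59=111011 pc5: +32 =450
r60=111100 pc4: +16 =466
r61=111101 pc5: +32 =498
r62=111110 pc5: +32 =530
r63=111111 pc6: +64 =594
r64=1000000 pc1: +2 =596
r65=1000001 pc2: +4 =600
r66=1000010 pc2: +4 =604
r67=1000011 pc3: +8 =612
r68=1000100 pc2: +4 =616
r69=1000101 pc3: +8 =624
r70=1000110 pc3: +8 =632
r71=1000111 pc4: +16 =648
r72=1001000 pc2: +4 =652
r73=1001001 pc3: +8 =660
r74=1001010 pc3: +8 =668
r75=1001011 pc4: +16 =684
r76=1001100 pc3: +8 =692
r77=1001101 pc4: +16 =708
r78=1001110 pc4: +16 =724
r79=1001111 pc5: +32 =756
r80=1010000 pc2: +4 =760
r81=1010001 pc3: +8 =768
r82=1010010 pc3: +8 =776
r83=1010011 pc4: +16 =792
r84=1010100 pc3: +8 =800
r85=1010101 pc4: +16 =816
r86=1010110 pc4: +16 =832
r87=1010111 pc5: +32 =864
r88=1011000 pc3: +8 =872
r89=1011001 pc4: +16 =888
r90=1011010 pc4: +16 =904

Answer: 904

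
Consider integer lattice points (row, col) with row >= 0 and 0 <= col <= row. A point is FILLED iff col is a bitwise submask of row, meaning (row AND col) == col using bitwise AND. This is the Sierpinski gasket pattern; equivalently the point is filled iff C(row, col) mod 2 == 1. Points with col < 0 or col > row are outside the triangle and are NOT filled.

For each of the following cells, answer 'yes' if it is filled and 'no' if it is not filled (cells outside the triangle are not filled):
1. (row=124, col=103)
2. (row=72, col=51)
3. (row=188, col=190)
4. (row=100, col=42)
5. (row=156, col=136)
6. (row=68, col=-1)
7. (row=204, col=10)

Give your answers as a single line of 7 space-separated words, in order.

(124,103): row=0b1111100, col=0b1100111, row AND col = 0b1100100 = 100; 100 != 103 -> empty
(72,51): row=0b1001000, col=0b110011, row AND col = 0b0 = 0; 0 != 51 -> empty
(188,190): col outside [0, 188] -> not filled
(100,42): row=0b1100100, col=0b101010, row AND col = 0b100000 = 32; 32 != 42 -> empty
(156,136): row=0b10011100, col=0b10001000, row AND col = 0b10001000 = 136; 136 == 136 -> filled
(68,-1): col outside [0, 68] -> not filled
(204,10): row=0b11001100, col=0b1010, row AND col = 0b1000 = 8; 8 != 10 -> empty

Answer: no no no no yes no no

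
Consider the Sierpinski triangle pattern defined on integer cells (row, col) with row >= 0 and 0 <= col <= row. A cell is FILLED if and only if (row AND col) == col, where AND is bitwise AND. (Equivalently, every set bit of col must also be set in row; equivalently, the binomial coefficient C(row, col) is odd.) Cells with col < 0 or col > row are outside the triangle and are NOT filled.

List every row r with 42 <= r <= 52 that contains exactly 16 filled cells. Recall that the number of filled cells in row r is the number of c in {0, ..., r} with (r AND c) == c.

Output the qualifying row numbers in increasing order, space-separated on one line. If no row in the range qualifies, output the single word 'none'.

Row r has 2^popcount(r) filled cells, so we need popcount(r) = log2(16) = 4.
Scan r = 42..52 and keep those with exactly 4 one-bits:
r=42=101010 popcount=3 -> skip
r=43=101011 popcount=4 -> KEEP
r=44=101100 popcount=3 -> skip
r=45=101101 popcount=4 -> KEEP
r=46=101110 popcount=4 -> KEEP
r=47=101111 popcount=5 -> skip
r=48=110000 popcount=2 -> skip
r=49=110001 popcount=3 -> skip
r=50=110010 popcount=3 -> skip
r=51=110011 popcount=4 -> KEEP
r=52=110100 popcount=3 -> skip
Kept rows: 43 45 46 51

Answer: 43 45 46 51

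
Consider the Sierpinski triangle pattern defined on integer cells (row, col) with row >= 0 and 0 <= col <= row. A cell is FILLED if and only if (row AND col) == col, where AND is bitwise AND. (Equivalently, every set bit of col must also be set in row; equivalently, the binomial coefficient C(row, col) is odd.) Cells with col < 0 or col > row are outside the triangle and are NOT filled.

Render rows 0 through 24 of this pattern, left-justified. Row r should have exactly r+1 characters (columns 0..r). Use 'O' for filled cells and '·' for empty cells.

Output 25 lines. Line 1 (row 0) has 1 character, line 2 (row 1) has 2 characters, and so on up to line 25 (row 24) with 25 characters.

r0=0: O
r1=1: OO
r2=10: O·O
r3=11: OOOO
r4=100: O···O
r5=101: OO··OO
r6=110: O·O·O·O
r7=111: OOOOOOOO
r8=1000: O·······O
r9=1001: OO······OO
r10=1010: O·O·····O·O
r11=1011: OOOO····OOOO
r12=1100: O···O···O···O
r13=1101: OO··OO··OO··OO
r14=1110: O·O·O·O·O·O·O·O
r15=1111: OOOOOOOOOOOOOOOO
r16=10000: O···············O
r17=10001: OO··············OO
r18=10010: O·O·············O·O
r19=10011: OOOO············OOOO
r20=10100: O···O···········O···O
r21=10101: OO··OO··········OO··OO
r22=10110: O·O·O·O·········O·O·O·O
r23=10111: OOOOOOOO········OOOOOOOO
r24=11000: O·······O·······O·······O

Answer: O
OO
O·O
OOOO
O···O
OO··OO
O·O·O·O
OOOOOOOO
O·······O
OO······OO
O·O·····O·O
OOOO····OOOO
O···O···O···O
OO··OO··OO··OO
O·O·O·O·O·O·O·O
OOOOOOOOOOOOOOOO
O···············O
OO··············OO
O·O·············O·O
OOOO············OOOO
O···O···········O···O
OO··OO··········OO··OO
O·O·O·O·········O·O·O·O
OOOOOOOO········OOOOOOOO
O·······O·······O·······O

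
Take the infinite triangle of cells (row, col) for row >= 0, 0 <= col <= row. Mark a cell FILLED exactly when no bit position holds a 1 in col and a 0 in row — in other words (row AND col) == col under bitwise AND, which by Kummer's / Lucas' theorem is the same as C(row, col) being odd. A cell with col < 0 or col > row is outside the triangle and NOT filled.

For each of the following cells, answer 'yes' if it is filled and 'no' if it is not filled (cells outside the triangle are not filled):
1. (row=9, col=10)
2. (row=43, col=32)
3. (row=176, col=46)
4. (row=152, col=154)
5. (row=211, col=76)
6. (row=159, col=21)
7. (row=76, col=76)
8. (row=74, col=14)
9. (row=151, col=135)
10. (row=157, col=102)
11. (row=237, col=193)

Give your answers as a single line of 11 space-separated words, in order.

Answer: no yes no no no yes yes no yes no yes

Derivation:
(9,10): col outside [0, 9] -> not filled
(43,32): row=0b101011, col=0b100000, row AND col = 0b100000 = 32; 32 == 32 -> filled
(176,46): row=0b10110000, col=0b101110, row AND col = 0b100000 = 32; 32 != 46 -> empty
(152,154): col outside [0, 152] -> not filled
(211,76): row=0b11010011, col=0b1001100, row AND col = 0b1000000 = 64; 64 != 76 -> empty
(159,21): row=0b10011111, col=0b10101, row AND col = 0b10101 = 21; 21 == 21 -> filled
(76,76): row=0b1001100, col=0b1001100, row AND col = 0b1001100 = 76; 76 == 76 -> filled
(74,14): row=0b1001010, col=0b1110, row AND col = 0b1010 = 10; 10 != 14 -> empty
(151,135): row=0b10010111, col=0b10000111, row AND col = 0b10000111 = 135; 135 == 135 -> filled
(157,102): row=0b10011101, col=0b1100110, row AND col = 0b100 = 4; 4 != 102 -> empty
(237,193): row=0b11101101, col=0b11000001, row AND col = 0b11000001 = 193; 193 == 193 -> filled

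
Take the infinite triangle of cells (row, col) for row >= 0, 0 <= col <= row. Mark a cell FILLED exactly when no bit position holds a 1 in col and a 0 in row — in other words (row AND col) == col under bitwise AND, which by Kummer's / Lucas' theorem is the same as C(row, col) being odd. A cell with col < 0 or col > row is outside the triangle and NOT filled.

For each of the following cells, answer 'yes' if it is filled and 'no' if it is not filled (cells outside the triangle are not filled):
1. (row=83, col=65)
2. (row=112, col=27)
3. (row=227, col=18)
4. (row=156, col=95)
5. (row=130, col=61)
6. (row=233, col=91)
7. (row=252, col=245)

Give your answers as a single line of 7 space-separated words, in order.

(83,65): row=0b1010011, col=0b1000001, row AND col = 0b1000001 = 65; 65 == 65 -> filled
(112,27): row=0b1110000, col=0b11011, row AND col = 0b10000 = 16; 16 != 27 -> empty
(227,18): row=0b11100011, col=0b10010, row AND col = 0b10 = 2; 2 != 18 -> empty
(156,95): row=0b10011100, col=0b1011111, row AND col = 0b11100 = 28; 28 != 95 -> empty
(130,61): row=0b10000010, col=0b111101, row AND col = 0b0 = 0; 0 != 61 -> empty
(233,91): row=0b11101001, col=0b1011011, row AND col = 0b1001001 = 73; 73 != 91 -> empty
(252,245): row=0b11111100, col=0b11110101, row AND col = 0b11110100 = 244; 244 != 245 -> empty

Answer: yes no no no no no no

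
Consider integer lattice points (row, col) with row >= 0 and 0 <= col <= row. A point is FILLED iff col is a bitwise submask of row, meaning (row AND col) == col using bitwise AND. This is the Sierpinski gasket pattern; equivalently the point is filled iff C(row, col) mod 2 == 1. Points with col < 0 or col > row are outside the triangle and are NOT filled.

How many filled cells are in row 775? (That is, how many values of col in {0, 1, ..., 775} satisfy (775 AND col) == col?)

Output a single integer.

775 in binary = 1100000111
popcount(775) = number of 1-bits in 1100000111 = 5
A col c satisfies (775 AND c) == c iff every set bit of c is also set in 775; each of the 5 set bits of 775 can independently be on or off in c.
count = 2^5 = 32

Answer: 32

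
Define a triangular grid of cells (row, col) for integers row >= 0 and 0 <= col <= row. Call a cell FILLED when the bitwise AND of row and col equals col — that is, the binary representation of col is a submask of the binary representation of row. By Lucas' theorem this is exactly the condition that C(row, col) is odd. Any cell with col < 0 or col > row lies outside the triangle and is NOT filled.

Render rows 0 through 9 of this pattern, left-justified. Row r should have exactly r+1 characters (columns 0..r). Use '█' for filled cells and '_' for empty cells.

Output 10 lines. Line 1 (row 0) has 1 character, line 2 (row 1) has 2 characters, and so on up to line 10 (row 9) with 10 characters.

r0=0: █
r1=1: ██
r2=10: █_█
r3=11: ████
r4=100: █___█
r5=101: ██__██
r6=110: █_█_█_█
r7=111: ████████
r8=1000: █_______█
r9=1001: ██______██

Answer: █
██
█_█
████
█___█
██__██
█_█_█_█
████████
█_______█
██______██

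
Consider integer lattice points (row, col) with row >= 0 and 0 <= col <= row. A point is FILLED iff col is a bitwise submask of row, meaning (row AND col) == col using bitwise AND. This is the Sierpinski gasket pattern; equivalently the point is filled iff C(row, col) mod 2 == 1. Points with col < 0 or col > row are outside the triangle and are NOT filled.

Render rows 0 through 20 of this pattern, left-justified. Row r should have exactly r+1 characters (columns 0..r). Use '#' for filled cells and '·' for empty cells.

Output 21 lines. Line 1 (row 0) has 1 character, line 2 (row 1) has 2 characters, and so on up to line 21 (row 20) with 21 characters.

Answer: #
##
#·#
####
#···#
##··##
#·#·#·#
########
#·······#
##······##
#·#·····#·#
####····####
#···#···#···#
##··##··##··##
#·#·#·#·#·#·#·#
################
#···············#
##··············##
#·#·············#·#
####············####
#···#···········#···#

Derivation:
r0=0: #
r1=1: ##
r2=10: #·#
r3=11: ####
r4=100: #···#
r5=101: ##··##
r6=110: #·#·#·#
r7=111: ########
r8=1000: #·······#
r9=1001: ##······##
r10=1010: #·#·····#·#
r11=1011: ####····####
r12=1100: #···#···#···#
r13=1101: ##··##··##··##
r14=1110: #·#·#·#·#·#·#·#
r15=1111: ################
r16=10000: #···············#
r17=10001: ##··············##
r18=10010: #·#·············#·#
r19=10011: ####············####
r20=10100: #···#···········#···#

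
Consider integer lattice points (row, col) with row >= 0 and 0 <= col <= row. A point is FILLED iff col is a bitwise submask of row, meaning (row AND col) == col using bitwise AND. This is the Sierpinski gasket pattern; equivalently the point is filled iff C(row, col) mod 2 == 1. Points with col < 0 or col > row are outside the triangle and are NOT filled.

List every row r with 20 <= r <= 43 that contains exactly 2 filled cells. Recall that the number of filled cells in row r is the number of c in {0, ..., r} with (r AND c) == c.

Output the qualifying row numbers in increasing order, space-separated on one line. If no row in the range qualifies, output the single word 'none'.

Answer: 32

Derivation:
Row r has 2^popcount(r) filled cells, so we need popcount(r) = log2(2) = 1.
Scan r = 20..43 and keep those with exactly 1 one-bits:
r=20=10100 popcount=2 -> skip
r=21=10101 popcount=3 -> skip
r=22=10110 popcount=3 -> skip
r=23=10111 popcount=4 -> skip
r=24=11000 popcount=2 -> skip
r=25=11001 popcount=3 -> skip
r=26=11010 popcount=3 -> skip
r=27=11011 popcount=4 -> skip
r=28=11100 popcount=3 -> skip
r=29=11101 popcount=4 -> skip
r=30=11110 popcount=4 -> skip
r=31=11111 popcount=5 -> skip
r=32=100000 popcount=1 -> KEEP
r=33=100001 popcount=2 -> skip
r=34=100010 popcount=2 -> skip
r=35=100011 popcount=3 -> skip
r=36=100100 popcount=2 -> skip
r=37=100101 popcount=3 -> skip
r=38=100110 popcount=3 -> skip
r=39=100111 popcount=4 -> skip
r=40=101000 popcount=2 -> skip
r=41=101001 popcount=3 -> skip
r=42=101010 popcount=3 -> skip
r=43=101011 popcount=4 -> skip
Kept rows: 32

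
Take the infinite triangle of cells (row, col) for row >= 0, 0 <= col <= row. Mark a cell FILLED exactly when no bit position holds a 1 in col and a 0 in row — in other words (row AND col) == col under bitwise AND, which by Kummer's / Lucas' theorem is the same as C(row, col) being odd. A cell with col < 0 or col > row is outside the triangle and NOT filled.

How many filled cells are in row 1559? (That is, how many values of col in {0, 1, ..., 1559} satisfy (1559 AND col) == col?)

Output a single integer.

Answer: 64

Derivation:
1559 in binary = 11000010111
popcount(1559) = number of 1-bits in 11000010111 = 6
A col c satisfies (1559 AND c) == c iff every set bit of c is also set in 1559; each of the 6 set bits of 1559 can independently be on or off in c.
count = 2^6 = 64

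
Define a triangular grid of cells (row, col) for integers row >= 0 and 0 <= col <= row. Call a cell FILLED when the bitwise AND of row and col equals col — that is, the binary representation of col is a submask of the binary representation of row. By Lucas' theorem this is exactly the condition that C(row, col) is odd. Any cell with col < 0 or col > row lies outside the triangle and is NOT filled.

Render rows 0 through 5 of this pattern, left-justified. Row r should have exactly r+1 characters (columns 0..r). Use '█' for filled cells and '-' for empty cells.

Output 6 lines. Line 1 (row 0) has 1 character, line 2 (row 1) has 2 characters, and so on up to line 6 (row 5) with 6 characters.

Answer: █
██
█-█
████
█---█
██--██

Derivation:
r0=0: █
r1=1: ██
r2=10: █-█
r3=11: ████
r4=100: █---█
r5=101: ██--██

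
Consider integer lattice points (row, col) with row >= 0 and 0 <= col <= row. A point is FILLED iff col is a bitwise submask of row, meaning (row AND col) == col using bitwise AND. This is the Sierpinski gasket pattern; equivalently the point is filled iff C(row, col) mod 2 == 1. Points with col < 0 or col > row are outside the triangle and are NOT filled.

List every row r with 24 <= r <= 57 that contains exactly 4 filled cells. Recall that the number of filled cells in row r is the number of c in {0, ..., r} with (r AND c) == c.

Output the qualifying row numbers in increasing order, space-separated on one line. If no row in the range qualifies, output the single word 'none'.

Row r has 2^popcount(r) filled cells, so we need popcount(r) = log2(4) = 2.
Scan r = 24..57 and keep those with exactly 2 one-bits:
r=24=11000 popcount=2 -> KEEP
r=25=11001 popcount=3 -> skip
r=26=11010 popcount=3 -> skip
r=27=11011 popcount=4 -> skip
r=28=11100 popcount=3 -> skip
r=29=11101 popcount=4 -> skip
r=30=11110 popcount=4 -> skip
r=31=11111 popcount=5 -> skip
r=32=100000 popcount=1 -> skip
r=33=100001 popcount=2 -> KEEP
r=34=100010 popcount=2 -> KEEP
r=35=100011 popcount=3 -> skip
r=36=100100 popcount=2 -> KEEP
r=37=100101 popcount=3 -> skip
r=38=100110 popcount=3 -> skip
r=39=100111 popcount=4 -> skip
r=40=101000 popcount=2 -> KEEP
r=41=101001 popcount=3 -> skip
r=42=101010 popcount=3 -> skip
r=43=101011 popcount=4 -> skip
r=44=101100 popcount=3 -> skip
r=45=101101 popcount=4 -> skip
r=46=101110 popcount=4 -> skip
r=47=101111 popcount=5 -> skip
r=48=110000 popcount=2 -> KEEP
r=49=110001 popcount=3 -> skip
r=50=110010 popcount=3 -> skip
r=51=110011 popcount=4 -> skip
r=52=110100 popcount=3 -> skip
r=53=110101 popcount=4 -> skip
r=54=110110 popcount=4 -> skip
r=55=110111 popcount=5 -> skip
r=56=111000 popcount=3 -> skip
r=57=111001 popcount=4 -> skip
Kept rows: 24 33 34 36 40 48

Answer: 24 33 34 36 40 48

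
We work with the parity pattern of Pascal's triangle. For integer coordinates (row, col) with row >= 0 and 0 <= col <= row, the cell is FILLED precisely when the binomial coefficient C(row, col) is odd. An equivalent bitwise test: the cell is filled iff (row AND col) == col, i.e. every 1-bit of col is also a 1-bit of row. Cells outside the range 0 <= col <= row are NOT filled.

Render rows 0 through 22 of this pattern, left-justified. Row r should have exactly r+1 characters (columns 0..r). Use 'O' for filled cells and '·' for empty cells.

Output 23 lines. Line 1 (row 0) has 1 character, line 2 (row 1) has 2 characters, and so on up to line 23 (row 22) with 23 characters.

r0=0: O
r1=1: OO
r2=10: O·O
r3=11: OOOO
r4=100: O···O
r5=101: OO··OO
r6=110: O·O·O·O
r7=111: OOOOOOOO
r8=1000: O·······O
r9=1001: OO······OO
r10=1010: O·O·····O·O
r11=1011: OOOO····OOOO
r12=1100: O···O···O···O
r13=1101: OO··OO··OO··OO
r14=1110: O·O·O·O·O·O·O·O
r15=1111: OOOOOOOOOOOOOOOO
r16=10000: O···············O
r17=10001: OO··············OO
r18=10010: O·O·············O·O
r19=10011: OOOO············OOOO
r20=10100: O···O···········O···O
r21=10101: OO··OO··········OO··OO
r22=10110: O·O·O·O·········O·O·O·O

Answer: O
OO
O·O
OOOO
O···O
OO··OO
O·O·O·O
OOOOOOOO
O·······O
OO······OO
O·O·····O·O
OOOO····OOOO
O···O···O···O
OO··OO··OO··OO
O·O·O·O·O·O·O·O
OOOOOOOOOOOOOOOO
O···············O
OO··············OO
O·O·············O·O
OOOO············OOOO
O···O···········O···O
OO··OO··········OO··OO
O·O·O·O·········O·O·O·O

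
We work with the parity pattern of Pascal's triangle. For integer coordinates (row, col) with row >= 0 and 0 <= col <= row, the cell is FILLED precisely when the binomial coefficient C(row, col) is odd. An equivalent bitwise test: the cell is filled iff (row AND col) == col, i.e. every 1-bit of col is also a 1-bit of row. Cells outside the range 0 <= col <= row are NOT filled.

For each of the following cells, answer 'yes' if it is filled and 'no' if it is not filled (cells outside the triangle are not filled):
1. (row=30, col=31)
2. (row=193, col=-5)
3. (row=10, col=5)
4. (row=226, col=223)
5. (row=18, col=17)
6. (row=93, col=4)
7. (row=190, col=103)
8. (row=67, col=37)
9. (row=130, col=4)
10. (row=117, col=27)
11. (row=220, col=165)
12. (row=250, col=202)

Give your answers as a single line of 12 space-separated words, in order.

Answer: no no no no no yes no no no no no yes

Derivation:
(30,31): col outside [0, 30] -> not filled
(193,-5): col outside [0, 193] -> not filled
(10,5): row=0b1010, col=0b101, row AND col = 0b0 = 0; 0 != 5 -> empty
(226,223): row=0b11100010, col=0b11011111, row AND col = 0b11000010 = 194; 194 != 223 -> empty
(18,17): row=0b10010, col=0b10001, row AND col = 0b10000 = 16; 16 != 17 -> empty
(93,4): row=0b1011101, col=0b100, row AND col = 0b100 = 4; 4 == 4 -> filled
(190,103): row=0b10111110, col=0b1100111, row AND col = 0b100110 = 38; 38 != 103 -> empty
(67,37): row=0b1000011, col=0b100101, row AND col = 0b1 = 1; 1 != 37 -> empty
(130,4): row=0b10000010, col=0b100, row AND col = 0b0 = 0; 0 != 4 -> empty
(117,27): row=0b1110101, col=0b11011, row AND col = 0b10001 = 17; 17 != 27 -> empty
(220,165): row=0b11011100, col=0b10100101, row AND col = 0b10000100 = 132; 132 != 165 -> empty
(250,202): row=0b11111010, col=0b11001010, row AND col = 0b11001010 = 202; 202 == 202 -> filled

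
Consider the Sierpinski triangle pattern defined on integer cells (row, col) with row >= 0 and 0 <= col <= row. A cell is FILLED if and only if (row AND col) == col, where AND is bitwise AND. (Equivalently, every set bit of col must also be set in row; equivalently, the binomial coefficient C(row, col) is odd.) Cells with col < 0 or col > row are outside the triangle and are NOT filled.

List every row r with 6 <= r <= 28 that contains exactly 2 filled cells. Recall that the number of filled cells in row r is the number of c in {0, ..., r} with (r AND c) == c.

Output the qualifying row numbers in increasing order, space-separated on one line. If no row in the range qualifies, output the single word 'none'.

Row r has 2^popcount(r) filled cells, so we need popcount(r) = log2(2) = 1.
Scan r = 6..28 and keep those with exactly 1 one-bits:
r=6=110 popcount=2 -> skip
r=7=111 popcount=3 -> skip
r=8=1000 popcount=1 -> KEEP
r=9=1001 popcount=2 -> skip
r=10=1010 popcount=2 -> skip
r=11=1011 popcount=3 -> skip
r=12=1100 popcount=2 -> skip
r=13=1101 popcount=3 -> skip
r=14=1110 popcount=3 -> skip
r=15=1111 popcount=4 -> skip
r=16=10000 popcount=1 -> KEEP
r=17=10001 popcount=2 -> skip
r=18=10010 popcount=2 -> skip
r=19=10011 popcount=3 -> skip
r=20=10100 popcount=2 -> skip
r=21=10101 popcount=3 -> skip
r=22=10110 popcount=3 -> skip
r=23=10111 popcount=4 -> skip
r=24=11000 popcount=2 -> skip
r=25=11001 popcount=3 -> skip
r=26=11010 popcount=3 -> skip
r=27=11011 popcount=4 -> skip
r=28=11100 popcount=3 -> skip
Kept rows: 8 16

Answer: 8 16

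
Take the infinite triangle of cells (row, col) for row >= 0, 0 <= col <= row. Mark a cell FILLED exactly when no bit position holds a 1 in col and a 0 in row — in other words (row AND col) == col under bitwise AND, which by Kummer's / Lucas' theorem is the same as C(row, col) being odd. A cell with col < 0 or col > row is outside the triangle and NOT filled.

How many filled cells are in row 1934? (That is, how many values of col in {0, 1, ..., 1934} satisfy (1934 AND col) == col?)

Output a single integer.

Answer: 128

Derivation:
1934 in binary = 11110001110
popcount(1934) = number of 1-bits in 11110001110 = 7
A col c satisfies (1934 AND c) == c iff every set bit of c is also set in 1934; each of the 7 set bits of 1934 can independently be on or off in c.
count = 2^7 = 128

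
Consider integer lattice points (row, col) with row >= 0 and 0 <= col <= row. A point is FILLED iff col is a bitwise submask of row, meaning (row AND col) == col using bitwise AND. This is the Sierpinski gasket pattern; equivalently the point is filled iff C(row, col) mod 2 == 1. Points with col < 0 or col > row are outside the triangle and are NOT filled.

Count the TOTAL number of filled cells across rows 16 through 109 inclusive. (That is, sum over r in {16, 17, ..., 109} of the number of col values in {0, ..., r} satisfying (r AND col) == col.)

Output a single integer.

Answer: 1362

Derivation:
r16=10000 pc1: +2 =2
r17=10001 pc2: +4 =6
r18=10010 pc2: +4 =10
r19=10011 pc3: +8 =18
r20=10100 pc2: +4 =22
r21=10101 pc3: +8 =30
r22=10110 pc3: +8 =38
r23=10111 pc4: +16 =54
r24=11000 pc2: +4 =58
r25=11001 pc3: +8 =66
r26=11010 pc3: +8 =74
r27=11011 pc4: +16 =90
r28=11100 pc3: +8 =98
r29=11101 pc4: +16 =114
r30=11110 pc4: +16 =130
r31=11111 pc5: +32 =162
r32=100000 pc1: +2 =164
r33=100001 pc2: +4 =168
r34=100010 pc2: +4 =172
r35=100011 pc3: +8 =180
r36=100100 pc2: +4 =184
r37=100101 pc3: +8 =192
r38=100110 pc3: +8 =200
r39=100111 pc4: +16 =216
r40=101000 pc2: +4 =220
r41=101001 pc3: +8 =228
r42=101010 pc3: +8 =236
r43=101011 pc4: +16 =252
r44=101100 pc3: +8 =260
r45=101101 pc4: +16 =276
r46=101110 pc4: +16 =292
r47=101111 pc5: +32 =324
r48=110000 pc2: +4 =328
r49=110001 pc3: +8 =336
r50=110010 pc3: +8 =344
r51=110011 pc4: +16 =360
r52=110100 pc3: +8 =368
r53=110101 pc4: +16 =384
r54=110110 pc4: +16 =400
r55=110111 pc5: +32 =432
r56=111000 pc3: +8 =440
r57=111001 pc4: +16 =456
r58=111010 pc4: +16 =472
r59=111011 pc5: +32 =504
r60=111100 pc4: +16 =520
r61=111101 pc5: +32 =552
r62=111110 pc5: +32 =584
r63=111111 pc6: +64 =648
r64=1000000 pc1: +2 =650
r65=1000001 pc2: +4 =654
r66=1000010 pc2: +4 =658
r67=1000011 pc3: +8 =666
r68=1000100 pc2: +4 =670
r69=1000101 pc3: +8 =678
r70=1000110 pc3: +8 =686
r71=1000111 pc4: +16 =702
r72=1001000 pc2: +4 =706
r73=1001001 pc3: +8 =714
r74=1001010 pc3: +8 =722
r75=1001011 pc4: +16 =738
r76=1001100 pc3: +8 =746
r77=1001101 pc4: +16 =762
r78=1001110 pc4: +16 =778
r79=1001111 pc5: +32 =810
r80=1010000 pc2: +4 =814
r81=1010001 pc3: +8 =822
r82=1010010 pc3: +8 =830
r83=1010011 pc4: +16 =846
r84=1010100 pc3: +8 =854
r85=1010101 pc4: +16 =870
r86=1010110 pc4: +16 =886
r87=1010111 pc5: +32 =918
r88=1011000 pc3: +8 =926
r89=1011001 pc4: +16 =942
r90=1011010 pc4: +16 =958
r91=1011011 pc5: +32 =990
r92=1011100 pc4: +16 =1006
r93=1011101 pc5: +32 =1038
r94=1011110 pc5: +32 =1070
r95=1011111 pc6: +64 =1134
r96=1100000 pc2: +4 =1138
r97=1100001 pc3: +8 =1146
r98=1100010 pc3: +8 =1154
r99=1100011 pc4: +16 =1170
r100=1100100 pc3: +8 =1178
r101=1100101 pc4: +16 =1194
r102=1100110 pc4: +16 =1210
r103=1100111 pc5: +32 =1242
r104=1101000 pc3: +8 =1250
r105=1101001 pc4: +16 =1266
r106=1101010 pc4: +16 =1282
r107=1101011 pc5: +32 =1314
r108=1101100 pc4: +16 =1330
r109=1101101 pc5: +32 =1362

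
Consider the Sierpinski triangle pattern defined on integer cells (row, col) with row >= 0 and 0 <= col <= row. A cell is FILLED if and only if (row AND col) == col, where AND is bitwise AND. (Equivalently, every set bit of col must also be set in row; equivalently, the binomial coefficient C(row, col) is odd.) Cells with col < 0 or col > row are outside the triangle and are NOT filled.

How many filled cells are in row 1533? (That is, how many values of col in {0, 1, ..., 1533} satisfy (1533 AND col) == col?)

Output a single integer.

Answer: 512

Derivation:
1533 in binary = 10111111101
popcount(1533) = number of 1-bits in 10111111101 = 9
A col c satisfies (1533 AND c) == c iff every set bit of c is also set in 1533; each of the 9 set bits of 1533 can independently be on or off in c.
count = 2^9 = 512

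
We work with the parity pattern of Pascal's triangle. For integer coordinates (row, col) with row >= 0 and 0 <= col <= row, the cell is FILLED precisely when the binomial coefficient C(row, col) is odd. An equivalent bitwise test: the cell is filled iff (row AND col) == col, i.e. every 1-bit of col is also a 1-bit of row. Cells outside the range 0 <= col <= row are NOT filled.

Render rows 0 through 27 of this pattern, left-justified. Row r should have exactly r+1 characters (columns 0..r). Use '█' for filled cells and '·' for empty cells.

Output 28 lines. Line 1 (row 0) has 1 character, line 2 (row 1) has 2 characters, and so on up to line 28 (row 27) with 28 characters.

r0=0: █
r1=1: ██
r2=10: █·█
r3=11: ████
r4=100: █···█
r5=101: ██··██
r6=110: █·█·█·█
r7=111: ████████
r8=1000: █·······█
r9=1001: ██······██
r10=1010: █·█·····█·█
r11=1011: ████····████
r12=1100: █···█···█···█
r13=1101: ██··██··██··██
r14=1110: █·█·█·█·█·█·█·█
r15=1111: ████████████████
r16=10000: █···············█
r17=10001: ██··············██
r18=10010: █·█·············█·█
r19=10011: ████············████
r20=10100: █···█···········█···█
r21=10101: ██··██··········██··██
r22=10110: █·█·█·█·········█·█·█·█
r23=10111: ████████········████████
r24=11000: █·······█·······█·······█
r25=11001: ██······██······██······██
r26=11010: █·█·····█·█·····█·█·····█·█
r27=11011: ████····████····████····████

Answer: █
██
█·█
████
█···█
██··██
█·█·█·█
████████
█·······█
██······██
█·█·····█·█
████····████
█···█···█···█
██··██··██··██
█·█·█·█·█·█·█·█
████████████████
█···············█
██··············██
█·█·············█·█
████············████
█···█···········█···█
██··██··········██··██
█·█·█·█·········█·█·█·█
████████········████████
█·······█·······█·······█
██······██······██······██
█·█·····█·█·····█·█·····█·█
████····████····████····████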